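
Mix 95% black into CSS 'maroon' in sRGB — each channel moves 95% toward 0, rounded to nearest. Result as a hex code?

CSS maroon is rgb(128, 0, 0).
Lerp each channel 95% toward 0:
  R: 128 − 121.6 = 6.4 → 6
  G: 0 + 0.95×(0−0) = 0 + 0 = 0 → 0
  B: 0 + 0.95×(0−0) = 0 + 0 = 0 → 0
rgb(6, 0, 0) = #060000.

#060000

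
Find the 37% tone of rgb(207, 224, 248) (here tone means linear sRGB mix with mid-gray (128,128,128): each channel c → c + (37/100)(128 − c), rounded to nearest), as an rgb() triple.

Per channel, c → c + 0.37(128 − c):
  R: 207 + 0.37×(128−207) = 207 − 29.23 = 177.77 → 178
  G: 224 + 0.37×(128−224) = 224 − 35.52 = 188.48 → 188
  B: 248 + 0.37×(128−248) = 248 − 44.4 = 203.6 → 204

rgb(178, 188, 204)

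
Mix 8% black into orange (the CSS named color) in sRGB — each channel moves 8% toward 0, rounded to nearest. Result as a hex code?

CSS orange is rgb(255, 165, 0).
Lerp each channel 8% toward 0:
  R: 255 − 20.4 = 234.6 → 235
  G: 165 − 13.2 = 151.8 → 152
  B: 0 + 0 = 0 → 0
rgb(235, 152, 0) = #EB9800.

#EB9800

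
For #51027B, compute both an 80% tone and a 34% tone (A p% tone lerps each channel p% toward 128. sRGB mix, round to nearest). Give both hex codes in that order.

#77677F, #612D7D

#51027B is rgb(81, 2, 123).
80% tone:
  R: 81 + 37.6 = 118.6 → 119
  G: 2 + 0.8×(128−2) = 2 + 100.8 = 102.8 → 103
  B: 123 + 4 = 127 → 127
  → #77677F
34% tone:
  R: 81 + 0.34×(128−81) = 81 + 15.98 = 96.98 → 97
  G: 2 + 0.34×(128−2) = 2 + 42.84 = 44.84 → 45
  B: 123 + 0.34×(128−123) = 123 + 1.7 = 124.7 → 125
  → #612D7D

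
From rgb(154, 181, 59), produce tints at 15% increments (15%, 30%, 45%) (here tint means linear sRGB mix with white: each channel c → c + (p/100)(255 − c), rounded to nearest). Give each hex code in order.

#A9C058, #B8CB76, #C7D693

15%: (154 + 15.15 = 169.15→169, 181 + 11.1 = 192.1→192, 59 + 29.4 = 88.4→88) → #A9C058
30%: (154 + 30.3 = 184.3→184, 181 + 22.2 = 203.2→203, 59 + 58.8 = 117.8→118) → #B8CB76
45%: (154 + 45.45 = 199.45→199, 181 + 33.3 = 214.3→214, 59 + 88.2 = 147.2→147) → #C7D693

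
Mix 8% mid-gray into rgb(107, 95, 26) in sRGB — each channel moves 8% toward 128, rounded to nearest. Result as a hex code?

#6d6222

Per channel, c → c + 0.08(128 − c):
  R: 107 + 1.68 = 108.68 → 109
  G: 95 + 0.08×(128−95) = 95 + 2.64 = 97.64 → 98
  B: 26 + 0.08×(128−26) = 26 + 8.16 = 34.16 → 34
rgb(109, 98, 34) = #6d6222.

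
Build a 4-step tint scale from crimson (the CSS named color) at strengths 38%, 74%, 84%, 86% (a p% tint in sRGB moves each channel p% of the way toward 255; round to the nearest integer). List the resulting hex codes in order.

#E96D86, #F6C2CC, #F9D9E0, #FADEE4

CSS crimson is rgb(220, 20, 60).
38%: (220 + 13.3 = 233.3→233, 20 + 89.3 = 109.3→109, 60 + 74.1 = 134.1→134) → #E96D86
74%: (220 + 25.9 = 245.9→246, 20 + 173.9 = 193.9→194, 60 + 144.3 = 204.3→204) → #F6C2CC
84%: (220 + 29.4 = 249.4→249, 20 + 197.4 = 217.4→217, 60 + 163.8 = 223.8→224) → #F9D9E0
86%: (220 + 30.1 = 250.1→250, 20 + 202.1 = 222.1→222, 60 + 167.7 = 227.7→228) → #FADEE4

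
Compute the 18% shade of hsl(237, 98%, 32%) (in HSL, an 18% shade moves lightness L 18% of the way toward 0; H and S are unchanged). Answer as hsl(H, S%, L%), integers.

L moves 18% from 32 toward 0: 32 − 5.76 = 26.24 → 26.
H and S are unchanged.

hsl(237, 98%, 26%)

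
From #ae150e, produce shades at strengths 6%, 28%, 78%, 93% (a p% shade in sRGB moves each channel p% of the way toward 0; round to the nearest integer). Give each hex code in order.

#a4140d, #7d0f0a, #260503, #0c0101

#ae150e is rgb(174, 21, 14).
6%: (174 − 10.44 = 163.56→164, 21 − 1.26 = 19.74→20, 14 − 0.84 = 13.16→13) → #a4140d
28%: (174 − 48.72 = 125.28→125, 21 − 5.88 = 15.12→15, 14 − 3.92 = 10.08→10) → #7d0f0a
78%: (174 − 135.72 = 38.28→38, 21 − 16.38 = 4.62→5, 14 − 10.92 = 3.08→3) → #260503
93%: (174 − 161.82 = 12.18→12, 21 − 19.53 = 1.47→1, 14 − 13.02 = 0.98→1) → #0c0101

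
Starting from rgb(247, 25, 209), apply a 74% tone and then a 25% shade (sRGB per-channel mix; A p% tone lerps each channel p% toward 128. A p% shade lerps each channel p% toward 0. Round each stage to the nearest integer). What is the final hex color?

#774C70

Per channel, c → c + 0.74(128 − c):
  R: 247 − 88.06 = 158.94 → 159
  G: 25 + 76.22 = 101.22 → 101
  B: 209 − 59.94 = 149.06 → 149
After the tone: rgb(159, 101, 149) = #9F6595.
A 25% shade moves each channel 25% toward 0:
  R: 159 + 0.25×(0−159) = 159 − 39.75 = 119.25 → 119
  G: 101 + 0.25×(0−101) = 101 − 25.25 = 75.75 → 76
  B: 149 + 0.25×(0−149) = 149 − 37.25 = 111.75 → 112
rgb(119, 76, 112) = #774C70.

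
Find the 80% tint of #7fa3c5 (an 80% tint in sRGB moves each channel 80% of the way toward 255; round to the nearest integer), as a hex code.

#7fa3c5 is rgb(127, 163, 197).
Per channel, c → c + 0.8(255 − c):
  R: 127 + 0.8×(255−127) = 127 + 102.4 = 229.4 → 229
  G: 163 + 73.6 = 236.6 → 237
  B: 197 + 0.8×(255−197) = 197 + 46.4 = 243.4 → 243
rgb(229, 237, 243) = #e5edf3.

#e5edf3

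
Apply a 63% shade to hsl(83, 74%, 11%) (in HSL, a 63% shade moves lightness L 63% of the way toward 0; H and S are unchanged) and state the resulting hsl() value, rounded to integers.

hsl(83, 74%, 4%)

L moves 63% from 11 toward 0: 11 − 6.93 = 4.07 → 4.
H and S are unchanged.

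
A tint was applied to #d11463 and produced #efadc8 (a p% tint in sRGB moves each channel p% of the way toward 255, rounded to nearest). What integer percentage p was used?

#d11463 is rgb(209, 20, 99); #efadc8 is rgb(239, 173, 200).
On the G channel (widest range): 173 ≈ 20 + (p/100)(255 − 20), so p ≈ 100×(173 − 20)/(255 − 20) = 15300/235 = 65.11.
p = 65 reproduces all three channels after rounding.

65%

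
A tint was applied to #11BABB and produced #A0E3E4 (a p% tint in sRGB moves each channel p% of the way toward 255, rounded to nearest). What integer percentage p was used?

#11BABB is rgb(17, 186, 187); #A0E3E4 is rgb(160, 227, 228).
On the R channel (widest range): 160 ≈ 17 + (p/100)(255 − 17), so p ≈ 100×(160 − 17)/(255 − 17) = 14300/238 = 60.08.
p = 60 reproduces all three channels after rounding.

60%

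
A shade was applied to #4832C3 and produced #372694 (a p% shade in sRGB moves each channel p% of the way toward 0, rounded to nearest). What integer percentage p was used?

24%

#4832C3 is rgb(72, 50, 195); #372694 is rgb(55, 38, 148).
On the B channel (widest range): 148 ≈ 195 + (p/100)(0 − 195), so p ≈ 100×(148 − 195)/(0 − 195) = -4700/-195 = 24.10.
p = 24 reproduces all three channels after rounding.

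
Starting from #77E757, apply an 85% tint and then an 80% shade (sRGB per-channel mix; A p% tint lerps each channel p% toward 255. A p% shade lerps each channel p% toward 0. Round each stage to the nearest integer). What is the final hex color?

#2F322E

#77E757 is rgb(119, 231, 87).
Per channel, c → c + 0.85(255 − c):
  R: 119 + 115.6 = 234.6 → 235
  G: 231 + 20.4 = 251.4 → 251
  B: 87 + 0.85×(255−87) = 87 + 142.8 = 229.8 → 230
After the tint: rgb(235, 251, 230) = #EBFBE6.
Lerp each channel 80% toward 0:
  R: 235 + 0.8×(0−235) = 235 − 188 = 47 → 47
  G: 251 − 200.8 = 50.2 → 50
  B: 230 + 0.8×(0−230) = 230 − 184 = 46 → 46
rgb(47, 50, 46) = #2F322E.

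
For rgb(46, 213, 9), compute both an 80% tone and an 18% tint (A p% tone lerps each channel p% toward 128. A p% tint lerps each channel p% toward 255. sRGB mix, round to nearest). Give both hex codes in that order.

#709168, #54DD35

80% tone:
  R: 46 + 65.6 = 111.6 → 112
  G: 213 + 0.8×(128−213) = 213 − 68 = 145 → 145
  B: 9 + 95.2 = 104.2 → 104
  → #709168
18% tint:
  R: 46 + 0.18×(255−46) = 46 + 37.62 = 83.62 → 84
  G: 213 + 0.18×(255−213) = 213 + 7.56 = 220.56 → 221
  B: 9 + 0.18×(255−9) = 9 + 44.28 = 53.28 → 53
  → #54DD35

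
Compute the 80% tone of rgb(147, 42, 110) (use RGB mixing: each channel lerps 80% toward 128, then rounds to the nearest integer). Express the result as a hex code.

#846F7C

An 80% tone moves each channel 80% toward 128:
  R: 147 − 15.2 = 131.8 → 132
  G: 42 + 0.8×(128−42) = 42 + 68.8 = 110.8 → 111
  B: 110 + 0.8×(128−110) = 110 + 14.4 = 124.4 → 124
rgb(132, 111, 124) = #846F7C.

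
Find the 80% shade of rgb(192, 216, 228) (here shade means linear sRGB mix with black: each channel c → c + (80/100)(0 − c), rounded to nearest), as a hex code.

#262b2e

Per channel, c → c + 0.8(0 − c):
  R: 192 + 0.8×(0−192) = 192 − 153.6 = 38.4 → 38
  G: 216 + 0.8×(0−216) = 216 − 172.8 = 43.2 → 43
  B: 228 + 0.8×(0−228) = 228 − 182.4 = 45.6 → 46
rgb(38, 43, 46) = #262b2e.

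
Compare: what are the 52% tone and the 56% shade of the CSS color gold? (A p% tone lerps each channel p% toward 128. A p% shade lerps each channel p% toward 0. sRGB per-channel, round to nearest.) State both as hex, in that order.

CSS gold is rgb(255, 215, 0).
52% tone:
  R: 255 + 0.52×(128−255) = 255 − 66.04 = 188.96 → 189
  G: 215 + 0.52×(128−215) = 215 − 45.24 = 169.76 → 170
  B: 0 + 66.56 = 66.56 → 67
  → #bdaa43
56% shade:
  R: 255 − 142.8 = 112.2 → 112
  G: 215 − 120.4 = 94.6 → 95
  B: 0 + 0.56×(0−0) = 0 + 0 = 0 → 0
  → #705f00

#bdaa43, #705f00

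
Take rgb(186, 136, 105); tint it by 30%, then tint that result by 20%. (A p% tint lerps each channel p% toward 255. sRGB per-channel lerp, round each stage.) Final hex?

#D9BDAB

Per channel, c → c + 0.3(255 − c):
  R: 186 + 0.3×(255−186) = 186 + 20.7 = 206.7 → 207
  G: 136 + 0.3×(255−136) = 136 + 35.7 = 171.7 → 172
  B: 105 + 0.3×(255−105) = 105 + 45 = 150 → 150
After the tint: rgb(207, 172, 150) = #CFAC96.
Per channel, c → c + 0.2(255 − c):
  R: 207 + 9.6 = 216.6 → 217
  G: 172 + 16.6 = 188.6 → 189
  B: 150 + 0.2×(255−150) = 150 + 21 = 171 → 171
rgb(217, 189, 171) = #D9BDAB.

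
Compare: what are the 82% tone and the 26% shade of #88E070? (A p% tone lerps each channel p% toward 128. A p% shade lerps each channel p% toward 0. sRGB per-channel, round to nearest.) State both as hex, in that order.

#88E070 is rgb(136, 224, 112).
82% tone:
  R: 136 + 0.82×(128−136) = 136 − 6.56 = 129.44 → 129
  G: 224 + 0.82×(128−224) = 224 − 78.72 = 145.28 → 145
  B: 112 + 0.82×(128−112) = 112 + 13.12 = 125.12 → 125
  → #81917D
26% shade:
  R: 136 − 35.36 = 100.64 → 101
  G: 224 − 58.24 = 165.76 → 166
  B: 112 − 29.12 = 82.88 → 83
  → #65A653

#81917D, #65A653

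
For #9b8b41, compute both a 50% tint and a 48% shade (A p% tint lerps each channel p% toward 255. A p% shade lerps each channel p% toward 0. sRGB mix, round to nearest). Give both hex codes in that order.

#cdc5a0, #514822

#9b8b41 is rgb(155, 139, 65).
50% tint:
  R: 155 + 0.5×(255−155) = 155 + 50 = 205 → 205
  G: 139 + 58 = 197 → 197
  B: 65 + 0.5×(255−65) = 65 + 95 = 160 → 160
  → #cdc5a0
48% shade:
  R: 155 − 74.4 = 80.6 → 81
  G: 139 − 66.72 = 72.28 → 72
  B: 65 − 31.2 = 33.8 → 34
  → #514822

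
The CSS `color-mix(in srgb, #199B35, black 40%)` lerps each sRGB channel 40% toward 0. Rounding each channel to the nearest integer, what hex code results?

#199B35 is rgb(25, 155, 53).
Per channel, c → c + 0.4(0 − c):
  R: 25 + 0.4×(0−25) = 25 − 10 = 15 → 15
  G: 155 − 62 = 93 → 93
  B: 53 + 0.4×(0−53) = 53 − 21.2 = 31.8 → 32
rgb(15, 93, 32) = #0F5D20.

#0F5D20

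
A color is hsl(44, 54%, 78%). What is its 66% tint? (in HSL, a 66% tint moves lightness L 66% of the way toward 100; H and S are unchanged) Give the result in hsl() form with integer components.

hsl(44, 54%, 93%)

L moves 66% from 78 toward 100: 78 + 14.52 = 92.52 → 93.
H and S are unchanged.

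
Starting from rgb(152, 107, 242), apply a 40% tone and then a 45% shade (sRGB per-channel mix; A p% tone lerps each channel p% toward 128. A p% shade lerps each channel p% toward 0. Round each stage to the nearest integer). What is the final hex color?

#4E3F6C

Per channel, c → c + 0.4(128 − c):
  R: 152 − 9.6 = 142.4 → 142
  G: 107 + 0.4×(128−107) = 107 + 8.4 = 115.4 → 115
  B: 242 − 45.6 = 196.4 → 196
After the tone: rgb(142, 115, 196) = #8E73C4.
Lerp each channel 45% toward 0:
  R: 142 − 63.9 = 78.1 → 78
  G: 115 + 0.45×(0−115) = 115 − 51.75 = 63.25 → 63
  B: 196 − 88.2 = 107.8 → 108
rgb(78, 63, 108) = #4E3F6C.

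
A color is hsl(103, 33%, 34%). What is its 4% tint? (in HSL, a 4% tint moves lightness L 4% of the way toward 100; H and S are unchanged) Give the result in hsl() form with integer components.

L moves 4% from 34 toward 100: 34 + 2.64 = 36.64 → 37.
H and S are unchanged.

hsl(103, 33%, 37%)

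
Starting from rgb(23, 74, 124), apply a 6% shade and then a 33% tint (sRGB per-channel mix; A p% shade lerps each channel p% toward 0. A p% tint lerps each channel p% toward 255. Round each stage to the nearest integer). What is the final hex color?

#6383a3

Per channel, c → c + 0.06(0 − c):
  R: 23 + 0.06×(0−23) = 23 − 1.38 = 21.62 → 22
  G: 74 + 0.06×(0−74) = 74 − 4.44 = 69.56 → 70
  B: 124 + 0.06×(0−124) = 124 − 7.44 = 116.56 → 117
After the shade: rgb(22, 70, 117) = #164675.
Lerp each channel 33% toward 255:
  R: 22 + 0.33×(255−22) = 22 + 76.89 = 98.89 → 99
  G: 70 + 0.33×(255−70) = 70 + 61.05 = 131.05 → 131
  B: 117 + 0.33×(255−117) = 117 + 45.54 = 162.54 → 163
rgb(99, 131, 163) = #6383a3.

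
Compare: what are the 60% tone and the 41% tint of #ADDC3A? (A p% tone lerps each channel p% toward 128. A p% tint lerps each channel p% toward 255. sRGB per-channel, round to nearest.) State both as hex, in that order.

#92A564, #CFEA8B

#ADDC3A is rgb(173, 220, 58).
60% tone:
  R: 173 − 27 = 146 → 146
  G: 220 + 0.6×(128−220) = 220 − 55.2 = 164.8 → 165
  B: 58 + 42 = 100 → 100
  → #92A564
41% tint:
  R: 173 + 0.41×(255−173) = 173 + 33.62 = 206.62 → 207
  G: 220 + 14.35 = 234.35 → 234
  B: 58 + 0.41×(255−58) = 58 + 80.77 = 138.77 → 139
  → #CFEA8B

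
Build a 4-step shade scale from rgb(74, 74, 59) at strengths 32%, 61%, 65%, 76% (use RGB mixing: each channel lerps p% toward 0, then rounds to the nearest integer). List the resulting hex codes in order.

32%: (74 − 23.68 = 50.32→50, 74 − 23.68 = 50.32→50, 59 − 18.88 = 40.12→40) → #323228
61%: (74 − 45.14 = 28.86→29, 74 − 45.14 = 28.86→29, 59 − 35.99 = 23.01→23) → #1d1d17
65%: (74 − 48.1 = 25.9→26, 74 − 48.1 = 25.9→26, 59 − 38.35 = 20.65→21) → #1a1a15
76%: (74 − 56.24 = 17.76→18, 74 − 56.24 = 17.76→18, 59 − 44.84 = 14.16→14) → #12120e

#323228, #1d1d17, #1a1a15, #12120e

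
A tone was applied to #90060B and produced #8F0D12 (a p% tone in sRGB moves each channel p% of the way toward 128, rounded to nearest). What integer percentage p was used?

6%

#90060B is rgb(144, 6, 11); #8F0D12 is rgb(143, 13, 18).
On the G channel (widest range): 13 ≈ 6 + (p/100)(128 − 6), so p ≈ 100×(13 − 6)/(128 − 6) = 700/122 = 5.74.
p = 6 reproduces all three channels after rounding.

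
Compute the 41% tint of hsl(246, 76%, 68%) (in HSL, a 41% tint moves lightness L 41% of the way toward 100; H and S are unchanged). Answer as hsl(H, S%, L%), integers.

hsl(246, 76%, 81%)

L moves 41% from 68 toward 100: 68 + 13.12 = 81.12 → 81.
H and S are unchanged.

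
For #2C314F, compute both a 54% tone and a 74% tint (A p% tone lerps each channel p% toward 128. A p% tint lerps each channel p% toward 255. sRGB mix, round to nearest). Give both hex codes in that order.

#595C69, #C8C9D1

#2C314F is rgb(44, 49, 79).
54% tone:
  R: 44 + 45.36 = 89.36 → 89
  G: 49 + 0.54×(128−49) = 49 + 42.66 = 91.66 → 92
  B: 79 + 0.54×(128−79) = 79 + 26.46 = 105.46 → 105
  → #595C69
74% tint:
  R: 44 + 0.74×(255−44) = 44 + 156.14 = 200.14 → 200
  G: 49 + 0.74×(255−49) = 49 + 152.44 = 201.44 → 201
  B: 79 + 0.74×(255−79) = 79 + 130.24 = 209.24 → 209
  → #C8C9D1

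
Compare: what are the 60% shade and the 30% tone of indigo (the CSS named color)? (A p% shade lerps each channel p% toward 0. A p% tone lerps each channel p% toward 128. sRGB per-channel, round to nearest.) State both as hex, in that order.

#1E0034, #5B2681

CSS indigo is rgb(75, 0, 130).
60% shade:
  R: 75 − 45 = 30 → 30
  G: 0 + 0 = 0 → 0
  B: 130 − 78 = 52 → 52
  → #1E0034
30% tone:
  R: 75 + 0.3×(128−75) = 75 + 15.9 = 90.9 → 91
  G: 0 + 0.3×(128−0) = 0 + 38.4 = 38.4 → 38
  B: 130 + 0.3×(128−130) = 130 − 0.6 = 129.4 → 129
  → #5B2681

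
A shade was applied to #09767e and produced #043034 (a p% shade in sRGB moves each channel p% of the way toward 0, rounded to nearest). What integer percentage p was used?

#09767e is rgb(9, 118, 126); #043034 is rgb(4, 48, 52).
On the B channel (widest range): 52 ≈ 126 + (p/100)(0 − 126), so p ≈ 100×(52 − 126)/(0 − 126) = -7400/-126 = 58.73.
p = 59 reproduces all three channels after rounding.

59%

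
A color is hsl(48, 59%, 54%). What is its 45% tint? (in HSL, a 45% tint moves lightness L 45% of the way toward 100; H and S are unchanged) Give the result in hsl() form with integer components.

hsl(48, 59%, 75%)

L moves 45% from 54 toward 100: 54 + 20.7 = 74.7 → 75.
H and S are unchanged.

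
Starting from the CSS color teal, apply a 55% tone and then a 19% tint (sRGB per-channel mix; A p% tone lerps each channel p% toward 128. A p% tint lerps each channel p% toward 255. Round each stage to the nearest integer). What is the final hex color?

CSS teal is rgb(0, 128, 128).
Lerp each channel 55% toward 128:
  R: 0 + 0.55×(128−0) = 0 + 70.4 = 70.4 → 70
  G: 128 + 0.55×(128−128) = 128 + 0 = 128 → 128
  B: 128 + 0 = 128 → 128
After the tone: rgb(70, 128, 128) = #468080.
Lerp each channel 19% toward 255:
  R: 70 + 35.15 = 105.15 → 105
  G: 128 + 0.19×(255−128) = 128 + 24.13 = 152.13 → 152
  B: 128 + 0.19×(255−128) = 128 + 24.13 = 152.13 → 152
rgb(105, 152, 152) = #699898.

#699898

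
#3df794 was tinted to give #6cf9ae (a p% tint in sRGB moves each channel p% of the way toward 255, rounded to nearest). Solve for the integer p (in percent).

#3df794 is rgb(61, 247, 148); #6cf9ae is rgb(108, 249, 174).
On the R channel (widest range): 108 ≈ 61 + (p/100)(255 − 61), so p ≈ 100×(108 − 61)/(255 − 61) = 4700/194 = 24.23.
p = 24 reproduces all three channels after rounding.

24%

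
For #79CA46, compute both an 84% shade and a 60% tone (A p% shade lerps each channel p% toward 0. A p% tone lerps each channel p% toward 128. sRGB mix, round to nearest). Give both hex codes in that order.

#13200B, #7D9E69

#79CA46 is rgb(121, 202, 70).
84% shade:
  R: 121 − 101.64 = 19.36 → 19
  G: 202 − 169.68 = 32.32 → 32
  B: 70 + 0.84×(0−70) = 70 − 58.8 = 11.2 → 11
  → #13200B
60% tone:
  R: 121 + 0.6×(128−121) = 121 + 4.2 = 125.2 → 125
  G: 202 − 44.4 = 157.6 → 158
  B: 70 + 0.6×(128−70) = 70 + 34.8 = 104.8 → 105
  → #7D9E69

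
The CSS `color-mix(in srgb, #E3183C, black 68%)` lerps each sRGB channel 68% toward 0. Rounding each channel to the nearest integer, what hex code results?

#490813

#E3183C is rgb(227, 24, 60).
Per channel, c → c + 0.68(0 − c):
  R: 227 − 154.36 = 72.64 → 73
  G: 24 + 0.68×(0−24) = 24 − 16.32 = 7.68 → 8
  B: 60 − 40.8 = 19.2 → 19
rgb(73, 8, 19) = #490813.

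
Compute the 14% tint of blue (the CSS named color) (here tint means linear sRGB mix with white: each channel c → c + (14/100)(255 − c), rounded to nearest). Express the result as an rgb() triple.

CSS blue is rgb(0, 0, 255).
A 14% tint moves each channel 14% toward 255:
  R: 0 + 0.14×(255−0) = 0 + 35.7 = 35.7 → 36
  G: 0 + 35.7 = 35.7 → 36
  B: 255 + 0 = 255 → 255

rgb(36, 36, 255)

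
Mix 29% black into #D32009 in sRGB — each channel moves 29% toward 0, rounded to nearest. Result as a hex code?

#961706

#D32009 is rgb(211, 32, 9).
A 29% shade moves each channel 29% toward 0:
  R: 211 + 0.29×(0−211) = 211 − 61.19 = 149.81 → 150
  G: 32 + 0.29×(0−32) = 32 − 9.28 = 22.72 → 23
  B: 9 + 0.29×(0−9) = 9 − 2.61 = 6.39 → 6
rgb(150, 23, 6) = #961706.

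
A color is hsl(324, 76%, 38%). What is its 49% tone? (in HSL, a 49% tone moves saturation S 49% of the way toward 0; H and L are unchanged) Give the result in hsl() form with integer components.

hsl(324, 39%, 38%)

S moves 49% from 76 toward 0: 76 − 37.24 = 38.76 → 39.
H and L are unchanged.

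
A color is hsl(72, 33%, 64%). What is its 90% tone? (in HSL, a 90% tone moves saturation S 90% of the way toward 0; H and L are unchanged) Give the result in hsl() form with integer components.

hsl(72, 3%, 64%)

S moves 90% from 33 toward 0: 33 − 29.7 = 3.3 → 3.
H and L are unchanged.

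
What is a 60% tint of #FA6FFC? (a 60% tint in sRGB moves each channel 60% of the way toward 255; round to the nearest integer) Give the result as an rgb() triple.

rgb(253, 197, 254)

#FA6FFC is rgb(250, 111, 252).
Per channel, c → c + 0.6(255 − c):
  R: 250 + 0.6×(255−250) = 250 + 3 = 253 → 253
  G: 111 + 0.6×(255−111) = 111 + 86.4 = 197.4 → 197
  B: 252 + 0.6×(255−252) = 252 + 1.8 = 253.8 → 254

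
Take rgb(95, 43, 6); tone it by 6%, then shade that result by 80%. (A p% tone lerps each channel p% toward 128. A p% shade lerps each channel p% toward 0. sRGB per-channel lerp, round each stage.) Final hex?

#130A03

Lerp each channel 6% toward 128:
  R: 95 + 0.06×(128−95) = 95 + 1.98 = 96.98 → 97
  G: 43 + 0.06×(128−43) = 43 + 5.1 = 48.1 → 48
  B: 6 + 0.06×(128−6) = 6 + 7.32 = 13.32 → 13
After the tone: rgb(97, 48, 13) = #61300D.
An 80% shade moves each channel 80% toward 0:
  R: 97 + 0.8×(0−97) = 97 − 77.6 = 19.4 → 19
  G: 48 − 38.4 = 9.6 → 10
  B: 13 − 10.4 = 2.6 → 3
rgb(19, 10, 3) = #130A03.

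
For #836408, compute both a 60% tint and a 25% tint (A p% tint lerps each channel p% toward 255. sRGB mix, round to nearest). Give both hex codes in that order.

#836408 is rgb(131, 100, 8).
60% tint:
  R: 131 + 74.4 = 205.4 → 205
  G: 100 + 0.6×(255−100) = 100 + 93 = 193 → 193
  B: 8 + 148.2 = 156.2 → 156
  → #CDC19C
25% tint:
  R: 131 + 0.25×(255−131) = 131 + 31 = 162 → 162
  G: 100 + 38.75 = 138.75 → 139
  B: 8 + 0.25×(255−8) = 8 + 61.75 = 69.75 → 70
  → #A28B46

#CDC19C, #A28B46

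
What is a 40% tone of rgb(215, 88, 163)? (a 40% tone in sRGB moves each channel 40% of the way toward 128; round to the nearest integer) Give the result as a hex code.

#b46895

A 40% tone moves each channel 40% toward 128:
  R: 215 − 34.8 = 180.2 → 180
  G: 88 + 0.4×(128−88) = 88 + 16 = 104 → 104
  B: 163 + 0.4×(128−163) = 163 − 14 = 149 → 149
rgb(180, 104, 149) = #b46895.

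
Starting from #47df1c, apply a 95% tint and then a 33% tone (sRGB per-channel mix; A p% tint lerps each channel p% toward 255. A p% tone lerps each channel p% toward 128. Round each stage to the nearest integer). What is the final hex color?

#cfd4ce

#47df1c is rgb(71, 223, 28).
Lerp each channel 95% toward 255:
  R: 71 + 0.95×(255−71) = 71 + 174.8 = 245.8 → 246
  G: 223 + 0.95×(255−223) = 223 + 30.4 = 253.4 → 253
  B: 28 + 215.65 = 243.65 → 244
After the tint: rgb(246, 253, 244) = #f6fdf4.
Lerp each channel 33% toward 128:
  R: 246 − 38.94 = 207.06 → 207
  G: 253 − 41.25 = 211.75 → 212
  B: 244 + 0.33×(128−244) = 244 − 38.28 = 205.72 → 206
rgb(207, 212, 206) = #cfd4ce.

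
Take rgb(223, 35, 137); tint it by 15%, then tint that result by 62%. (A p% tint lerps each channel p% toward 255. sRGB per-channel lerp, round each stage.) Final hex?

Lerp each channel 15% toward 255:
  R: 223 + 4.8 = 227.8 → 228
  G: 35 + 33 = 68 → 68
  B: 137 + 0.15×(255−137) = 137 + 17.7 = 154.7 → 155
After the tint: rgb(228, 68, 155) = #e4449b.
Per channel, c → c + 0.62(255 − c):
  R: 228 + 0.62×(255−228) = 228 + 16.74 = 244.74 → 245
  G: 68 + 115.94 = 183.94 → 184
  B: 155 + 62 = 217 → 217
rgb(245, 184, 217) = #f5b8d9.

#f5b8d9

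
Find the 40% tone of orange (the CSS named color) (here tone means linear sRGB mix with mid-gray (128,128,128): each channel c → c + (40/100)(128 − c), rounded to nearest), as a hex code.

CSS orange is rgb(255, 165, 0).
Per channel, c → c + 0.4(128 − c):
  R: 255 − 50.8 = 204.2 → 204
  G: 165 + 0.4×(128−165) = 165 − 14.8 = 150.2 → 150
  B: 0 + 0.4×(128−0) = 0 + 51.2 = 51.2 → 51
rgb(204, 150, 51) = #cc9633.

#cc9633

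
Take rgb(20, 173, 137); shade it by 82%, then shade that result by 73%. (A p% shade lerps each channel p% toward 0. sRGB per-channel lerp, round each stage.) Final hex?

Lerp each channel 82% toward 0:
  R: 20 − 16.4 = 3.6 → 4
  G: 173 + 0.82×(0−173) = 173 − 141.86 = 31.14 → 31
  B: 137 − 112.34 = 24.66 → 25
After the shade: rgb(4, 31, 25) = #041F19.
Per channel, c → c + 0.73(0 − c):
  R: 4 − 2.92 = 1.08 → 1
  G: 31 − 22.63 = 8.37 → 8
  B: 25 + 0.73×(0−25) = 25 − 18.25 = 6.75 → 7
rgb(1, 8, 7) = #010807.

#010807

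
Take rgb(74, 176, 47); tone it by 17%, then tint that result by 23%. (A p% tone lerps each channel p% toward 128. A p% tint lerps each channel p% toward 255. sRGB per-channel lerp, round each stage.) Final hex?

#7bbc6a

Per channel, c → c + 0.17(128 − c):
  R: 74 + 9.18 = 83.18 → 83
  G: 176 + 0.17×(128−176) = 176 − 8.16 = 167.84 → 168
  B: 47 + 0.17×(128−47) = 47 + 13.77 = 60.77 → 61
After the tone: rgb(83, 168, 61) = #53a83d.
Per channel, c → c + 0.23(255 − c):
  R: 83 + 0.23×(255−83) = 83 + 39.56 = 122.56 → 123
  G: 168 + 20.01 = 188.01 → 188
  B: 61 + 44.62 = 105.62 → 106
rgb(123, 188, 106) = #7bbc6a.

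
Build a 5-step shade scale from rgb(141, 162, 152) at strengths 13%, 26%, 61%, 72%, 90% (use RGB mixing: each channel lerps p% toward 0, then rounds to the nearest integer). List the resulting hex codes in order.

13%: (141 − 18.33 = 122.67→123, 162 − 21.06 = 140.94→141, 152 − 19.76 = 132.24→132) → #7b8d84
26%: (141 − 36.66 = 104.34→104, 162 − 42.12 = 119.88→120, 152 − 39.52 = 112.48→112) → #687870
61%: (141 − 86.01 = 54.99→55, 162 − 98.82 = 63.18→63, 152 − 92.72 = 59.28→59) → #373f3b
72%: (141 − 101.52 = 39.48→39, 162 − 116.64 = 45.36→45, 152 − 109.44 = 42.56→43) → #272d2b
90%: (141 − 126.9 = 14.1→14, 162 − 145.8 = 16.2→16, 152 − 136.8 = 15.2→15) → #0e100f

#7b8d84, #687870, #373f3b, #272d2b, #0e100f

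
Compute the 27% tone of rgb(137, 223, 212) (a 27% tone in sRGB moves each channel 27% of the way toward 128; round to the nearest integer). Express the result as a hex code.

A 27% tone moves each channel 27% toward 128:
  R: 137 + 0.27×(128−137) = 137 − 2.43 = 134.57 → 135
  G: 223 + 0.27×(128−223) = 223 − 25.65 = 197.35 → 197
  B: 212 + 0.27×(128−212) = 212 − 22.68 = 189.32 → 189
rgb(135, 197, 189) = #87C5BD.

#87C5BD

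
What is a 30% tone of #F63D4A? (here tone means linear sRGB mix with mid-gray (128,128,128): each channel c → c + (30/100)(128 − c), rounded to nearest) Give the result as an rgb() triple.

#F63D4A is rgb(246, 61, 74).
A 30% tone moves each channel 30% toward 128:
  R: 246 + 0.3×(128−246) = 246 − 35.4 = 210.6 → 211
  G: 61 + 0.3×(128−61) = 61 + 20.1 = 81.1 → 81
  B: 74 + 0.3×(128−74) = 74 + 16.2 = 90.2 → 90

rgb(211, 81, 90)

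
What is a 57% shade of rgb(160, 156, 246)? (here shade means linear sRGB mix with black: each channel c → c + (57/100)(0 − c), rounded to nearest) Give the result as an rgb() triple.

rgb(69, 67, 106)

A 57% shade moves each channel 57% toward 0:
  R: 160 + 0.57×(0−160) = 160 − 91.2 = 68.8 → 69
  G: 156 + 0.57×(0−156) = 156 − 88.92 = 67.08 → 67
  B: 246 − 140.22 = 105.78 → 106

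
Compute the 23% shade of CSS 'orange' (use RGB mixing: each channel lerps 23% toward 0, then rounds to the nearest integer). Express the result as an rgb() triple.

CSS orange is rgb(255, 165, 0).
Lerp each channel 23% toward 0:
  R: 255 + 0.23×(0−255) = 255 − 58.65 = 196.35 → 196
  G: 165 + 0.23×(0−165) = 165 − 37.95 = 127.05 → 127
  B: 0 + 0.23×(0−0) = 0 + 0 = 0 → 0

rgb(196, 127, 0)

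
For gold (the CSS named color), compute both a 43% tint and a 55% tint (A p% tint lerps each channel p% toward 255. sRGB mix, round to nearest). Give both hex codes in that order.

CSS gold is rgb(255, 215, 0).
43% tint:
  R: 255 + 0.43×(255−255) = 255 + 0 = 255 → 255
  G: 215 + 17.2 = 232.2 → 232
  B: 0 + 109.65 = 109.65 → 110
  → #FFE86E
55% tint:
  R: 255 + 0 = 255 → 255
  G: 215 + 0.55×(255−215) = 215 + 22 = 237 → 237
  B: 0 + 0.55×(255−0) = 0 + 140.25 = 140.25 → 140
  → #FFED8C

#FFE86E, #FFED8C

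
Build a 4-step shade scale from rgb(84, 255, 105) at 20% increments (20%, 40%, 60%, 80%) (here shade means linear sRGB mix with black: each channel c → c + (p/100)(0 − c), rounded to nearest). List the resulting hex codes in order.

#43CC54, #32993F, #22662A, #113315

20%: (84 − 16.8 = 67.2→67, 255 − 51 = 204→204, 105 − 21 = 84→84) → #43CC54
40%: (84 − 33.6 = 50.4→50, 255 − 102 = 153→153, 105 − 42 = 63→63) → #32993F
60%: (84 − 50.4 = 33.6→34, 255 − 153 = 102→102, 105 − 63 = 42→42) → #22662A
80%: (84 − 67.2 = 16.8→17, 255 − 204 = 51→51, 105 − 84 = 21→21) → #113315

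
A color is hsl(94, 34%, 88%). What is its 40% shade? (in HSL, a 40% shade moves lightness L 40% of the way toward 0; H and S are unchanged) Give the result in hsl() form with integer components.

L moves 40% from 88 toward 0: 88 − 35.2 = 52.8 → 53.
H and S are unchanged.

hsl(94, 34%, 53%)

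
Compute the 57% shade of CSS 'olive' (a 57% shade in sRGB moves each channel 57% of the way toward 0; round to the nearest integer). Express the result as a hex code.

#373700

CSS olive is rgb(128, 128, 0).
Per channel, c → c + 0.57(0 − c):
  R: 128 + 0.57×(0−128) = 128 − 72.96 = 55.04 → 55
  G: 128 − 72.96 = 55.04 → 55
  B: 0 + 0.57×(0−0) = 0 + 0 = 0 → 0
rgb(55, 55, 0) = #373700.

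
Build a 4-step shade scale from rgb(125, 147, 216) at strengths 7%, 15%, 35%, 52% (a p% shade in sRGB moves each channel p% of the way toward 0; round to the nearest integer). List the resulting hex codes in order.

7%: (125 − 8.75 = 116.25→116, 147 − 10.29 = 136.71→137, 216 − 15.12 = 200.88→201) → #7489c9
15%: (125 − 18.75 = 106.25→106, 147 − 22.05 = 124.95→125, 216 − 32.4 = 183.6→184) → #6a7db8
35%: (125 − 43.75 = 81.25→81, 147 − 51.45 = 95.55→96, 216 − 75.6 = 140.4→140) → #51608c
52%: (125 − 65 = 60→60, 147 − 76.44 = 70.56→71, 216 − 112.32 = 103.68→104) → #3c4768

#7489c9, #6a7db8, #51608c, #3c4768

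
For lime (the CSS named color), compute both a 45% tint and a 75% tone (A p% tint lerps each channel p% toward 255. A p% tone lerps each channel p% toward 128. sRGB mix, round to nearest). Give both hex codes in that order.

CSS lime is rgb(0, 255, 0).
45% tint:
  R: 0 + 114.75 = 114.75 → 115
  G: 255 + 0.45×(255−255) = 255 + 0 = 255 → 255
  B: 0 + 114.75 = 114.75 → 115
  → #73FF73
75% tone:
  R: 0 + 96 = 96 → 96
  G: 255 + 0.75×(128−255) = 255 − 95.25 = 159.75 → 160
  B: 0 + 96 = 96 → 96
  → #60A060

#73FF73, #60A060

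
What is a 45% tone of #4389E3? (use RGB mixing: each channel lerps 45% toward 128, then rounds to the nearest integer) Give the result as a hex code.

#4389E3 is rgb(67, 137, 227).
Lerp each channel 45% toward 128:
  R: 67 + 0.45×(128−67) = 67 + 27.45 = 94.45 → 94
  G: 137 + 0.45×(128−137) = 137 − 4.05 = 132.95 → 133
  B: 227 + 0.45×(128−227) = 227 − 44.55 = 182.45 → 182
rgb(94, 133, 182) = #5E85B6.

#5E85B6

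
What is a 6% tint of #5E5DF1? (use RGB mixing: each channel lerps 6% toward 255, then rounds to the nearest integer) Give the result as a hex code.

#5E5DF1 is rgb(94, 93, 241).
Lerp each channel 6% toward 255:
  R: 94 + 9.66 = 103.66 → 104
  G: 93 + 0.06×(255−93) = 93 + 9.72 = 102.72 → 103
  B: 241 + 0.06×(255−241) = 241 + 0.84 = 241.84 → 242
rgb(104, 103, 242) = #6867F2.

#6867F2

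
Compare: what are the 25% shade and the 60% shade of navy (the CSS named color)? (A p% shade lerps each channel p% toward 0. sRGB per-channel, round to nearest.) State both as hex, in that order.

CSS navy is rgb(0, 0, 128).
25% shade:
  R: 0 + 0.25×(0−0) = 0 + 0 = 0 → 0
  G: 0 + 0.25×(0−0) = 0 + 0 = 0 → 0
  B: 128 + 0.25×(0−128) = 128 − 32 = 96 → 96
  → #000060
60% shade:
  R: 0 + 0 = 0 → 0
  G: 0 + 0.6×(0−0) = 0 + 0 = 0 → 0
  B: 128 + 0.6×(0−128) = 128 − 76.8 = 51.2 → 51
  → #000033

#000060, #000033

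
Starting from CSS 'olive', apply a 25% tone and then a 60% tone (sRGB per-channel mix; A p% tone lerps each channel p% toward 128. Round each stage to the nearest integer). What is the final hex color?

CSS olive is rgb(128, 128, 0).
Lerp each channel 25% toward 128:
  R: 128 + 0 = 128 → 128
  G: 128 + 0 = 128 → 128
  B: 0 + 0.25×(128−0) = 0 + 32 = 32 → 32
After the tone: rgb(128, 128, 32) = #808020.
Lerp each channel 60% toward 128:
  R: 128 + 0.6×(128−128) = 128 + 0 = 128 → 128
  G: 128 + 0 = 128 → 128
  B: 32 + 57.6 = 89.6 → 90
rgb(128, 128, 90) = #80805a.

#80805a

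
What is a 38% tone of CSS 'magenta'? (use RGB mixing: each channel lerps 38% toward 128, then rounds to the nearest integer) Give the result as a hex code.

CSS magenta is rgb(255, 0, 255).
Lerp each channel 38% toward 128:
  R: 255 + 0.38×(128−255) = 255 − 48.26 = 206.74 → 207
  G: 0 + 48.64 = 48.64 → 49
  B: 255 + 0.38×(128−255) = 255 − 48.26 = 206.74 → 207
rgb(207, 49, 207) = #CF31CF.

#CF31CF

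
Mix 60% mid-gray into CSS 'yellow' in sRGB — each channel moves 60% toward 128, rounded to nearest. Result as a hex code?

#b3b34d

CSS yellow is rgb(255, 255, 0).
A 60% tone moves each channel 60% toward 128:
  R: 255 − 76.2 = 178.8 → 179
  G: 255 + 0.6×(128−255) = 255 − 76.2 = 178.8 → 179
  B: 0 + 0.6×(128−0) = 0 + 76.8 = 76.8 → 77
rgb(179, 179, 77) = #b3b34d.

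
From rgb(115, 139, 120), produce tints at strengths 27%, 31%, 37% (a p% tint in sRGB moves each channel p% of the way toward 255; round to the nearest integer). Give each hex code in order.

27%: (115 + 37.8 = 152.8→153, 139 + 31.32 = 170.32→170, 120 + 36.45 = 156.45→156) → #99AA9C
31%: (115 + 43.4 = 158.4→158, 139 + 35.96 = 174.96→175, 120 + 41.85 = 161.85→162) → #9EAFA2
37%: (115 + 51.8 = 166.8→167, 139 + 42.92 = 181.92→182, 120 + 49.95 = 169.95→170) → #A7B6AA

#99AA9C, #9EAFA2, #A7B6AA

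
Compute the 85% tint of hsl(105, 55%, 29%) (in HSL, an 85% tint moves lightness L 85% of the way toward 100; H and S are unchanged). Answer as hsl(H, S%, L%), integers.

L moves 85% from 29 toward 100: 29 + 60.35 = 89.35 → 89.
H and S are unchanged.

hsl(105, 55%, 89%)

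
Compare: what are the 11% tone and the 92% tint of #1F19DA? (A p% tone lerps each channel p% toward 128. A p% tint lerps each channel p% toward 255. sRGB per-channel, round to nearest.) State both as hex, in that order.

#1F19DA is rgb(31, 25, 218).
11% tone:
  R: 31 + 0.11×(128−31) = 31 + 10.67 = 41.67 → 42
  G: 25 + 11.33 = 36.33 → 36
  B: 218 + 0.11×(128−218) = 218 − 9.9 = 208.1 → 208
  → #2A24D0
92% tint:
  R: 31 + 206.08 = 237.08 → 237
  G: 25 + 211.6 = 236.6 → 237
  B: 218 + 0.92×(255−218) = 218 + 34.04 = 252.04 → 252
  → #EDEDFC

#2A24D0, #EDEDFC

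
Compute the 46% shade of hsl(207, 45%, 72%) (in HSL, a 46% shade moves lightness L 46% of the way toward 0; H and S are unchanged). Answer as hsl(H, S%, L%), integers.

L moves 46% from 72 toward 0: 72 − 33.12 = 38.88 → 39.
H and S are unchanged.

hsl(207, 45%, 39%)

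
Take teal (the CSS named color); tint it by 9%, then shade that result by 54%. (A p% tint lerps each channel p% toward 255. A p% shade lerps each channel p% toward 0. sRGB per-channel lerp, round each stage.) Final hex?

CSS teal is rgb(0, 128, 128).
Per channel, c → c + 0.09(255 − c):
  R: 0 + 0.09×(255−0) = 0 + 22.95 = 22.95 → 23
  G: 128 + 0.09×(255−128) = 128 + 11.43 = 139.43 → 139
  B: 128 + 11.43 = 139.43 → 139
After the tint: rgb(23, 139, 139) = #178B8B.
Lerp each channel 54% toward 0:
  R: 23 + 0.54×(0−23) = 23 − 12.42 = 10.58 → 11
  G: 139 − 75.06 = 63.94 → 64
  B: 139 + 0.54×(0−139) = 139 − 75.06 = 63.94 → 64
rgb(11, 64, 64) = #0B4040.

#0B4040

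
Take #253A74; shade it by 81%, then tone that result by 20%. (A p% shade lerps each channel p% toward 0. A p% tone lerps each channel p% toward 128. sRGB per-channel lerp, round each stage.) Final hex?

#253A74 is rgb(37, 58, 116).
Per channel, c → c + 0.81(0 − c):
  R: 37 − 29.97 = 7.03 → 7
  G: 58 − 46.98 = 11.02 → 11
  B: 116 + 0.81×(0−116) = 116 − 93.96 = 22.04 → 22
After the shade: rgb(7, 11, 22) = #070B16.
A 20% tone moves each channel 20% toward 128:
  R: 7 + 0.2×(128−7) = 7 + 24.2 = 31.2 → 31
  G: 11 + 0.2×(128−11) = 11 + 23.4 = 34.4 → 34
  B: 22 + 21.2 = 43.2 → 43
rgb(31, 34, 43) = #1F222B.

#1F222B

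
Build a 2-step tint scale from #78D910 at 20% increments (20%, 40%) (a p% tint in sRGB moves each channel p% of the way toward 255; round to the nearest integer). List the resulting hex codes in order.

#93E140, #AEE870

#78D910 is rgb(120, 217, 16).
20%: (120 + 27 = 147→147, 217 + 7.6 = 224.6→225, 16 + 47.8 = 63.8→64) → #93E140
40%: (120 + 54 = 174→174, 217 + 15.2 = 232.2→232, 16 + 95.6 = 111.6→112) → #AEE870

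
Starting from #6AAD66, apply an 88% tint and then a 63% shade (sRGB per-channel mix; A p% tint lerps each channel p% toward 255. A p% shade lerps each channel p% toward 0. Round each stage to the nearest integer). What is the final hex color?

#6AAD66 is rgb(106, 173, 102).
Lerp each channel 88% toward 255:
  R: 106 + 131.12 = 237.12 → 237
  G: 173 + 72.16 = 245.16 → 245
  B: 102 + 0.88×(255−102) = 102 + 134.64 = 236.64 → 237
After the tint: rgb(237, 245, 237) = #EDF5ED.
Per channel, c → c + 0.63(0 − c):
  R: 237 − 149.31 = 87.69 → 88
  G: 245 − 154.35 = 90.65 → 91
  B: 237 + 0.63×(0−237) = 237 − 149.31 = 87.69 → 88
rgb(88, 91, 88) = #585B58.

#585B58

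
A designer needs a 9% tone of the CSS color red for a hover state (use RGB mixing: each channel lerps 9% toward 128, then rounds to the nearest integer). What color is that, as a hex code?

#F40C0C

CSS red is rgb(255, 0, 0).
Per channel, c → c + 0.09(128 − c):
  R: 255 − 11.43 = 243.57 → 244
  G: 0 + 11.52 = 11.52 → 12
  B: 0 + 11.52 = 11.52 → 12
rgb(244, 12, 12) = #F40C0C.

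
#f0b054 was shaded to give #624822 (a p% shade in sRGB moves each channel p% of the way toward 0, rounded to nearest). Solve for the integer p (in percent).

#f0b054 is rgb(240, 176, 84); #624822 is rgb(98, 72, 34).
On the R channel (widest range): 98 ≈ 240 + (p/100)(0 − 240), so p ≈ 100×(98 − 240)/(0 − 240) = -14200/-240 = 59.17.
p = 59 reproduces all three channels after rounding.

59%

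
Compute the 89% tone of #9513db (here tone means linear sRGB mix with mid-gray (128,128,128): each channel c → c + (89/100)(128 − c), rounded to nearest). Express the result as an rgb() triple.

#9513db is rgb(149, 19, 219).
Per channel, c → c + 0.89(128 − c):
  R: 149 − 18.69 = 130.31 → 130
  G: 19 + 97.01 = 116.01 → 116
  B: 219 + 0.89×(128−219) = 219 − 80.99 = 138.01 → 138

rgb(130, 116, 138)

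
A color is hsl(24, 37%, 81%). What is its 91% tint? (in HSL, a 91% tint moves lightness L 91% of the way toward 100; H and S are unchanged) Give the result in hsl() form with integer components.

L moves 91% from 81 toward 100: 81 + 17.29 = 98.29 → 98.
H and S are unchanged.

hsl(24, 37%, 98%)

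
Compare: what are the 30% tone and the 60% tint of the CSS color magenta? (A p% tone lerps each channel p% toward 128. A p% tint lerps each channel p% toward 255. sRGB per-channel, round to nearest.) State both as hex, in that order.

#D926D9, #FF99FF

CSS magenta is rgb(255, 0, 255).
30% tone:
  R: 255 + 0.3×(128−255) = 255 − 38.1 = 216.9 → 217
  G: 0 + 0.3×(128−0) = 0 + 38.4 = 38.4 → 38
  B: 255 + 0.3×(128−255) = 255 − 38.1 = 216.9 → 217
  → #D926D9
60% tint:
  R: 255 + 0.6×(255−255) = 255 + 0 = 255 → 255
  G: 0 + 0.6×(255−0) = 0 + 153 = 153 → 153
  B: 255 + 0.6×(255−255) = 255 + 0 = 255 → 255
  → #FF99FF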